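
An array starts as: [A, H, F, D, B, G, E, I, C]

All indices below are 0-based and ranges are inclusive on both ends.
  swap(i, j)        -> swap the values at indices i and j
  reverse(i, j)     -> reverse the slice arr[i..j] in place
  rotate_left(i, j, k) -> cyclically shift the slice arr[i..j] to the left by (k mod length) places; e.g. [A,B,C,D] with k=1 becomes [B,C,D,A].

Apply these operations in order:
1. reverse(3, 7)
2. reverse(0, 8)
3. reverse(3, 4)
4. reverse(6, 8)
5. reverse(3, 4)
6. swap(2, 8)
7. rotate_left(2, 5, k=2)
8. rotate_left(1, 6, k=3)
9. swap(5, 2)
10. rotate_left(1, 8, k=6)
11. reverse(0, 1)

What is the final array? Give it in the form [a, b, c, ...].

After 1 (reverse(3, 7)): [A, H, F, I, E, G, B, D, C]
After 2 (reverse(0, 8)): [C, D, B, G, E, I, F, H, A]
After 3 (reverse(3, 4)): [C, D, B, E, G, I, F, H, A]
After 4 (reverse(6, 8)): [C, D, B, E, G, I, A, H, F]
After 5 (reverse(3, 4)): [C, D, B, G, E, I, A, H, F]
After 6 (swap(2, 8)): [C, D, F, G, E, I, A, H, B]
After 7 (rotate_left(2, 5, k=2)): [C, D, E, I, F, G, A, H, B]
After 8 (rotate_left(1, 6, k=3)): [C, F, G, A, D, E, I, H, B]
After 9 (swap(5, 2)): [C, F, E, A, D, G, I, H, B]
After 10 (rotate_left(1, 8, k=6)): [C, H, B, F, E, A, D, G, I]
After 11 (reverse(0, 1)): [H, C, B, F, E, A, D, G, I]

Answer: [H, C, B, F, E, A, D, G, I]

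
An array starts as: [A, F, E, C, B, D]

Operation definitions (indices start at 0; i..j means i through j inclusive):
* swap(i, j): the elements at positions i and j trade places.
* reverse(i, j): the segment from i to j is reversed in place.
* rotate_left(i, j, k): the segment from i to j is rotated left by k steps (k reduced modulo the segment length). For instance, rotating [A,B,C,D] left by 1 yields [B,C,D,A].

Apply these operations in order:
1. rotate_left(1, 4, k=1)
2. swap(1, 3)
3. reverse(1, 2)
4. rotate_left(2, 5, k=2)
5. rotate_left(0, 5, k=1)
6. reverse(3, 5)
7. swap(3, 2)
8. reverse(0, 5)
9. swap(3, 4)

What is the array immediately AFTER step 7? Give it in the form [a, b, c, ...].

After 1 (rotate_left(1, 4, k=1)): [A, E, C, B, F, D]
After 2 (swap(1, 3)): [A, B, C, E, F, D]
After 3 (reverse(1, 2)): [A, C, B, E, F, D]
After 4 (rotate_left(2, 5, k=2)): [A, C, F, D, B, E]
After 5 (rotate_left(0, 5, k=1)): [C, F, D, B, E, A]
After 6 (reverse(3, 5)): [C, F, D, A, E, B]
After 7 (swap(3, 2)): [C, F, A, D, E, B]

Answer: [C, F, A, D, E, B]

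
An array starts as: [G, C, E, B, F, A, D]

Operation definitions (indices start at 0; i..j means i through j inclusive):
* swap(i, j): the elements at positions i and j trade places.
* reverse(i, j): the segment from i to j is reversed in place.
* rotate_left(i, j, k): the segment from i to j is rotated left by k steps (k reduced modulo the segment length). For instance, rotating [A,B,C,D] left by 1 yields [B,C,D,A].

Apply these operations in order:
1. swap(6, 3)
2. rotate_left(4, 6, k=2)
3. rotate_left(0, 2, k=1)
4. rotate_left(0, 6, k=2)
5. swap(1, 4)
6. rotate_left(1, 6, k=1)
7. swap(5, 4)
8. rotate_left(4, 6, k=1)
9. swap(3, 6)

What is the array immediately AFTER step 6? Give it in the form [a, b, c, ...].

Answer: [G, B, F, D, C, E, A]

Derivation:
After 1 (swap(6, 3)): [G, C, E, D, F, A, B]
After 2 (rotate_left(4, 6, k=2)): [G, C, E, D, B, F, A]
After 3 (rotate_left(0, 2, k=1)): [C, E, G, D, B, F, A]
After 4 (rotate_left(0, 6, k=2)): [G, D, B, F, A, C, E]
After 5 (swap(1, 4)): [G, A, B, F, D, C, E]
After 6 (rotate_left(1, 6, k=1)): [G, B, F, D, C, E, A]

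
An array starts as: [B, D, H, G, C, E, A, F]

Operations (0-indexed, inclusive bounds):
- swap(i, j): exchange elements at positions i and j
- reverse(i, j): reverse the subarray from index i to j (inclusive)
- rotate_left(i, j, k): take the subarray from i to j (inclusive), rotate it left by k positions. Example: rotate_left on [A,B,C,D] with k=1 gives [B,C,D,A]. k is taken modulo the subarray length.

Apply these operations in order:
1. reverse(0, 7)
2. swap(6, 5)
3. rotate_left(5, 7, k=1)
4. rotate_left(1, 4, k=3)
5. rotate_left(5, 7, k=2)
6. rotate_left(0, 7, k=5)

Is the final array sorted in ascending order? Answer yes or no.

Answer: no

Derivation:
After 1 (reverse(0, 7)): [F, A, E, C, G, H, D, B]
After 2 (swap(6, 5)): [F, A, E, C, G, D, H, B]
After 3 (rotate_left(5, 7, k=1)): [F, A, E, C, G, H, B, D]
After 4 (rotate_left(1, 4, k=3)): [F, G, A, E, C, H, B, D]
After 5 (rotate_left(5, 7, k=2)): [F, G, A, E, C, D, H, B]
After 6 (rotate_left(0, 7, k=5)): [D, H, B, F, G, A, E, C]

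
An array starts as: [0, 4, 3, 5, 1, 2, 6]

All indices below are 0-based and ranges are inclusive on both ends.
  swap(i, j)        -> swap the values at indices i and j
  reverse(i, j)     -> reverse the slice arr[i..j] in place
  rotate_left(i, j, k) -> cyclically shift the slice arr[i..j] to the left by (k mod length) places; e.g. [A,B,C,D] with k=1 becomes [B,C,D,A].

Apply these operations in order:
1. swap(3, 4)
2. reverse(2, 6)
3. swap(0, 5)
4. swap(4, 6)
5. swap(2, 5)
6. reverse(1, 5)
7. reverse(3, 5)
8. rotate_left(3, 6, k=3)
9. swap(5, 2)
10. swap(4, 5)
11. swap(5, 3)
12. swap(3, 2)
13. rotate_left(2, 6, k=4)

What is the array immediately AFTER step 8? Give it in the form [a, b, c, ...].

Answer: [1, 6, 3, 5, 4, 0, 2]

Derivation:
After 1 (swap(3, 4)): [0, 4, 3, 1, 5, 2, 6]
After 2 (reverse(2, 6)): [0, 4, 6, 2, 5, 1, 3]
After 3 (swap(0, 5)): [1, 4, 6, 2, 5, 0, 3]
After 4 (swap(4, 6)): [1, 4, 6, 2, 3, 0, 5]
After 5 (swap(2, 5)): [1, 4, 0, 2, 3, 6, 5]
After 6 (reverse(1, 5)): [1, 6, 3, 2, 0, 4, 5]
After 7 (reverse(3, 5)): [1, 6, 3, 4, 0, 2, 5]
After 8 (rotate_left(3, 6, k=3)): [1, 6, 3, 5, 4, 0, 2]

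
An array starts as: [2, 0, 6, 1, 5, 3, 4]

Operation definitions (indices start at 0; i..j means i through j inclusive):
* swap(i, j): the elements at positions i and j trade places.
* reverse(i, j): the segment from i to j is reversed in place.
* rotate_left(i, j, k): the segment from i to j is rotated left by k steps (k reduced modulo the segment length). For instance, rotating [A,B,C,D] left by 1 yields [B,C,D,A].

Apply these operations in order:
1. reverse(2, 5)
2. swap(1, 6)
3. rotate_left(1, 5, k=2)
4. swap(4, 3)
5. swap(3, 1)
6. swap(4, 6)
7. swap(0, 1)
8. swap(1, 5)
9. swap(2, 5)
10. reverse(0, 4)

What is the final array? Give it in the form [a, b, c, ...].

Answer: [0, 5, 2, 3, 4, 1, 6]

Derivation:
After 1 (reverse(2, 5)): [2, 0, 3, 5, 1, 6, 4]
After 2 (swap(1, 6)): [2, 4, 3, 5, 1, 6, 0]
After 3 (rotate_left(1, 5, k=2)): [2, 5, 1, 6, 4, 3, 0]
After 4 (swap(4, 3)): [2, 5, 1, 4, 6, 3, 0]
After 5 (swap(3, 1)): [2, 4, 1, 5, 6, 3, 0]
After 6 (swap(4, 6)): [2, 4, 1, 5, 0, 3, 6]
After 7 (swap(0, 1)): [4, 2, 1, 5, 0, 3, 6]
After 8 (swap(1, 5)): [4, 3, 1, 5, 0, 2, 6]
After 9 (swap(2, 5)): [4, 3, 2, 5, 0, 1, 6]
After 10 (reverse(0, 4)): [0, 5, 2, 3, 4, 1, 6]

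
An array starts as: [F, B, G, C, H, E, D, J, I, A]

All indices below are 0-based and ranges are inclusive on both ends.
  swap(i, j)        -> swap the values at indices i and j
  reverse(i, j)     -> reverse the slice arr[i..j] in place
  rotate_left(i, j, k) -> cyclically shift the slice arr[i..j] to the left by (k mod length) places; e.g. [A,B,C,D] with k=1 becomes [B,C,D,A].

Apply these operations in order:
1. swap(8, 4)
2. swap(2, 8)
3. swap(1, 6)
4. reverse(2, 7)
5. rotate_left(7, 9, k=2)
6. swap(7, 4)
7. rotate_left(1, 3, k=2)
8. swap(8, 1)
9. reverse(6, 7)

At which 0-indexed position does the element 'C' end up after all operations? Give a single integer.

Answer: 7

Derivation:
After 1 (swap(8, 4)): [F, B, G, C, I, E, D, J, H, A]
After 2 (swap(2, 8)): [F, B, H, C, I, E, D, J, G, A]
After 3 (swap(1, 6)): [F, D, H, C, I, E, B, J, G, A]
After 4 (reverse(2, 7)): [F, D, J, B, E, I, C, H, G, A]
After 5 (rotate_left(7, 9, k=2)): [F, D, J, B, E, I, C, A, H, G]
After 6 (swap(7, 4)): [F, D, J, B, A, I, C, E, H, G]
After 7 (rotate_left(1, 3, k=2)): [F, B, D, J, A, I, C, E, H, G]
After 8 (swap(8, 1)): [F, H, D, J, A, I, C, E, B, G]
After 9 (reverse(6, 7)): [F, H, D, J, A, I, E, C, B, G]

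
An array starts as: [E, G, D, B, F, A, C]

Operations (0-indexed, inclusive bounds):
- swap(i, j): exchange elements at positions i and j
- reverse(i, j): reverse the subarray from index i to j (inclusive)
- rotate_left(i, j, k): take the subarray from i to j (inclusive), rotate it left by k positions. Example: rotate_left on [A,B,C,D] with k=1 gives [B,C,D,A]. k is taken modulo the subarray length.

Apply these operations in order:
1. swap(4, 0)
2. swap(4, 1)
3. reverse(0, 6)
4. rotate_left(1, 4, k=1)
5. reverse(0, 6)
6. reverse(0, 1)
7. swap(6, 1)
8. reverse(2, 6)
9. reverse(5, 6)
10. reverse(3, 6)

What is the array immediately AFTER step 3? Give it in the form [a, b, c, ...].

Answer: [C, A, G, B, D, E, F]

Derivation:
After 1 (swap(4, 0)): [F, G, D, B, E, A, C]
After 2 (swap(4, 1)): [F, E, D, B, G, A, C]
After 3 (reverse(0, 6)): [C, A, G, B, D, E, F]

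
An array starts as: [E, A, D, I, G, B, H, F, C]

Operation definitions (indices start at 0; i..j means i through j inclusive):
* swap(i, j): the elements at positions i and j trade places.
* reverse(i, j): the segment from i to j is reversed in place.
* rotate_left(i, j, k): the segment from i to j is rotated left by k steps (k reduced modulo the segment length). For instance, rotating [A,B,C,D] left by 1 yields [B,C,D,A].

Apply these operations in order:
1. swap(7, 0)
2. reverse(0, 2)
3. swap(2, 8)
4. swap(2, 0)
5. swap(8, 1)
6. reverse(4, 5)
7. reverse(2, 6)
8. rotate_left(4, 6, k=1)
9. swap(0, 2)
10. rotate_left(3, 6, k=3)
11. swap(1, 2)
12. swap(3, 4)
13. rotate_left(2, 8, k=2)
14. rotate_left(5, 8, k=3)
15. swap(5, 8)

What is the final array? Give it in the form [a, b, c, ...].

After 1 (swap(7, 0)): [F, A, D, I, G, B, H, E, C]
After 2 (reverse(0, 2)): [D, A, F, I, G, B, H, E, C]
After 3 (swap(2, 8)): [D, A, C, I, G, B, H, E, F]
After 4 (swap(2, 0)): [C, A, D, I, G, B, H, E, F]
After 5 (swap(8, 1)): [C, F, D, I, G, B, H, E, A]
After 6 (reverse(4, 5)): [C, F, D, I, B, G, H, E, A]
After 7 (reverse(2, 6)): [C, F, H, G, B, I, D, E, A]
After 8 (rotate_left(4, 6, k=1)): [C, F, H, G, I, D, B, E, A]
After 9 (swap(0, 2)): [H, F, C, G, I, D, B, E, A]
After 10 (rotate_left(3, 6, k=3)): [H, F, C, B, G, I, D, E, A]
After 11 (swap(1, 2)): [H, C, F, B, G, I, D, E, A]
After 12 (swap(3, 4)): [H, C, F, G, B, I, D, E, A]
After 13 (rotate_left(2, 8, k=2)): [H, C, B, I, D, E, A, F, G]
After 14 (rotate_left(5, 8, k=3)): [H, C, B, I, D, G, E, A, F]
After 15 (swap(5, 8)): [H, C, B, I, D, F, E, A, G]

Answer: [H, C, B, I, D, F, E, A, G]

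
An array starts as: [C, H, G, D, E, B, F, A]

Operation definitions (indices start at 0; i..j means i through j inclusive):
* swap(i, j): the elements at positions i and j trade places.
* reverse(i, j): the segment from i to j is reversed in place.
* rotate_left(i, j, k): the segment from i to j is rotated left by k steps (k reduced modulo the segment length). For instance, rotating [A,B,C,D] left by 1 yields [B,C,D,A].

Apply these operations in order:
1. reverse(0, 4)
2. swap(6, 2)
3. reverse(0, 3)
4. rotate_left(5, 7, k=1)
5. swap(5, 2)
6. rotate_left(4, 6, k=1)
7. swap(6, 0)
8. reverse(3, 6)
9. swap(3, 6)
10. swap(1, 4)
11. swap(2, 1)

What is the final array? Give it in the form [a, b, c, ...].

After 1 (reverse(0, 4)): [E, D, G, H, C, B, F, A]
After 2 (swap(6, 2)): [E, D, F, H, C, B, G, A]
After 3 (reverse(0, 3)): [H, F, D, E, C, B, G, A]
After 4 (rotate_left(5, 7, k=1)): [H, F, D, E, C, G, A, B]
After 5 (swap(5, 2)): [H, F, G, E, C, D, A, B]
After 6 (rotate_left(4, 6, k=1)): [H, F, G, E, D, A, C, B]
After 7 (swap(6, 0)): [C, F, G, E, D, A, H, B]
After 8 (reverse(3, 6)): [C, F, G, H, A, D, E, B]
After 9 (swap(3, 6)): [C, F, G, E, A, D, H, B]
After 10 (swap(1, 4)): [C, A, G, E, F, D, H, B]
After 11 (swap(2, 1)): [C, G, A, E, F, D, H, B]

Answer: [C, G, A, E, F, D, H, B]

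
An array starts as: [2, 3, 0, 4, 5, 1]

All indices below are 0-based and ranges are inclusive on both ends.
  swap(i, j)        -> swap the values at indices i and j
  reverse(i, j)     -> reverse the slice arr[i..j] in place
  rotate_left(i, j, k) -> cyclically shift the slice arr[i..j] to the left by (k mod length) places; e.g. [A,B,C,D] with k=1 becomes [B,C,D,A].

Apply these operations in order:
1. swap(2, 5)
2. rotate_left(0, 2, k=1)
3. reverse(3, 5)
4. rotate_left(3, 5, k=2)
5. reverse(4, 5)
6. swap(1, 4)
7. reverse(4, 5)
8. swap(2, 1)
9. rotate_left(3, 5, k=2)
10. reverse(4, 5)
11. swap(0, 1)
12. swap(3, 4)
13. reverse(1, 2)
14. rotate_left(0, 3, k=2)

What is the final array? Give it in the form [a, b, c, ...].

Answer: [3, 0, 2, 5, 1, 4]

Derivation:
After 1 (swap(2, 5)): [2, 3, 1, 4, 5, 0]
After 2 (rotate_left(0, 2, k=1)): [3, 1, 2, 4, 5, 0]
After 3 (reverse(3, 5)): [3, 1, 2, 0, 5, 4]
After 4 (rotate_left(3, 5, k=2)): [3, 1, 2, 4, 0, 5]
After 5 (reverse(4, 5)): [3, 1, 2, 4, 5, 0]
After 6 (swap(1, 4)): [3, 5, 2, 4, 1, 0]
After 7 (reverse(4, 5)): [3, 5, 2, 4, 0, 1]
After 8 (swap(2, 1)): [3, 2, 5, 4, 0, 1]
After 9 (rotate_left(3, 5, k=2)): [3, 2, 5, 1, 4, 0]
After 10 (reverse(4, 5)): [3, 2, 5, 1, 0, 4]
After 11 (swap(0, 1)): [2, 3, 5, 1, 0, 4]
After 12 (swap(3, 4)): [2, 3, 5, 0, 1, 4]
After 13 (reverse(1, 2)): [2, 5, 3, 0, 1, 4]
After 14 (rotate_left(0, 3, k=2)): [3, 0, 2, 5, 1, 4]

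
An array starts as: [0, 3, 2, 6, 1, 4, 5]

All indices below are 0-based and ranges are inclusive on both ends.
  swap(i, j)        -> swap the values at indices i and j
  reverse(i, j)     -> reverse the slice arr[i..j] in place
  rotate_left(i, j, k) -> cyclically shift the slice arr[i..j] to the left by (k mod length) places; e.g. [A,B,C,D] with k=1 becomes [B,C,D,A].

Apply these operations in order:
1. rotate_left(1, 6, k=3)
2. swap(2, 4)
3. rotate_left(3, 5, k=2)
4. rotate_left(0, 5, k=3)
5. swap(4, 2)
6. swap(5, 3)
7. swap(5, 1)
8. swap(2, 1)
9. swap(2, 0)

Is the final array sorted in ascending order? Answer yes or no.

After 1 (rotate_left(1, 6, k=3)): [0, 1, 4, 5, 3, 2, 6]
After 2 (swap(2, 4)): [0, 1, 3, 5, 4, 2, 6]
After 3 (rotate_left(3, 5, k=2)): [0, 1, 3, 2, 5, 4, 6]
After 4 (rotate_left(0, 5, k=3)): [2, 5, 4, 0, 1, 3, 6]
After 5 (swap(4, 2)): [2, 5, 1, 0, 4, 3, 6]
After 6 (swap(5, 3)): [2, 5, 1, 3, 4, 0, 6]
After 7 (swap(5, 1)): [2, 0, 1, 3, 4, 5, 6]
After 8 (swap(2, 1)): [2, 1, 0, 3, 4, 5, 6]
After 9 (swap(2, 0)): [0, 1, 2, 3, 4, 5, 6]

Answer: yes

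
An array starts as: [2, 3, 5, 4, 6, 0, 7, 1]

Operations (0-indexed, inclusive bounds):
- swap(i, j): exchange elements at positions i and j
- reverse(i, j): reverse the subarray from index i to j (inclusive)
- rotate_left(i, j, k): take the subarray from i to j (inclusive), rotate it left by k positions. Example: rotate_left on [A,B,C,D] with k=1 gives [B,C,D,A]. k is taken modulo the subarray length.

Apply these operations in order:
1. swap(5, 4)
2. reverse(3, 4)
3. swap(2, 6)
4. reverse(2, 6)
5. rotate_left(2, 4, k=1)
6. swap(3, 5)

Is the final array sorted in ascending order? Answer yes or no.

After 1 (swap(5, 4)): [2, 3, 5, 4, 0, 6, 7, 1]
After 2 (reverse(3, 4)): [2, 3, 5, 0, 4, 6, 7, 1]
After 3 (swap(2, 6)): [2, 3, 7, 0, 4, 6, 5, 1]
After 4 (reverse(2, 6)): [2, 3, 5, 6, 4, 0, 7, 1]
After 5 (rotate_left(2, 4, k=1)): [2, 3, 6, 4, 5, 0, 7, 1]
After 6 (swap(3, 5)): [2, 3, 6, 0, 5, 4, 7, 1]

Answer: no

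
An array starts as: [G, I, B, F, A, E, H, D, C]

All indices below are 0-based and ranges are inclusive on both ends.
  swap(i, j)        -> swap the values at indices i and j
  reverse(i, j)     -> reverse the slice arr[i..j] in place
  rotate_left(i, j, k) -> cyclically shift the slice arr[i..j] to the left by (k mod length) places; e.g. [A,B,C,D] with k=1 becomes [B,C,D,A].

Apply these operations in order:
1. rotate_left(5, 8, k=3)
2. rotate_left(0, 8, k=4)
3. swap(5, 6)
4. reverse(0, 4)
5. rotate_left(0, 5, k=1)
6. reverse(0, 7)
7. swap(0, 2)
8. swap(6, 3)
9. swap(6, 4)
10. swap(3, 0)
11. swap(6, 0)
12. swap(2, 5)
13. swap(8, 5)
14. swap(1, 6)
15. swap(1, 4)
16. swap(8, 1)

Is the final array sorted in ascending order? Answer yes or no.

Answer: yes

Derivation:
After 1 (rotate_left(5, 8, k=3)): [G, I, B, F, A, C, E, H, D]
After 2 (rotate_left(0, 8, k=4)): [A, C, E, H, D, G, I, B, F]
After 3 (swap(5, 6)): [A, C, E, H, D, I, G, B, F]
After 4 (reverse(0, 4)): [D, H, E, C, A, I, G, B, F]
After 5 (rotate_left(0, 5, k=1)): [H, E, C, A, I, D, G, B, F]
After 6 (reverse(0, 7)): [B, G, D, I, A, C, E, H, F]
After 7 (swap(0, 2)): [D, G, B, I, A, C, E, H, F]
After 8 (swap(6, 3)): [D, G, B, E, A, C, I, H, F]
After 9 (swap(6, 4)): [D, G, B, E, I, C, A, H, F]
After 10 (swap(3, 0)): [E, G, B, D, I, C, A, H, F]
After 11 (swap(6, 0)): [A, G, B, D, I, C, E, H, F]
After 12 (swap(2, 5)): [A, G, C, D, I, B, E, H, F]
After 13 (swap(8, 5)): [A, G, C, D, I, F, E, H, B]
After 14 (swap(1, 6)): [A, E, C, D, I, F, G, H, B]
After 15 (swap(1, 4)): [A, I, C, D, E, F, G, H, B]
After 16 (swap(8, 1)): [A, B, C, D, E, F, G, H, I]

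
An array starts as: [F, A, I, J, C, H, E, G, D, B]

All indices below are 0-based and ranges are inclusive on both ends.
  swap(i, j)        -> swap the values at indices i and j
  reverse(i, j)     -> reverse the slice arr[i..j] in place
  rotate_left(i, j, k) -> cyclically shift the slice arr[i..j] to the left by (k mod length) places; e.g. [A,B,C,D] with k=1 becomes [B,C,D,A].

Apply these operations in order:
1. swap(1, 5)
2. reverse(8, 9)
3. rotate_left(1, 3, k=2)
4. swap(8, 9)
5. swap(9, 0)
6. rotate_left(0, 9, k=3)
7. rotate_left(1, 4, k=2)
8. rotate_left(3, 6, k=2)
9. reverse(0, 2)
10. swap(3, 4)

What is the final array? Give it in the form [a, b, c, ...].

Answer: [G, E, I, F, D, C, A, B, J, H]

Derivation:
After 1 (swap(1, 5)): [F, H, I, J, C, A, E, G, D, B]
After 2 (reverse(8, 9)): [F, H, I, J, C, A, E, G, B, D]
After 3 (rotate_left(1, 3, k=2)): [F, J, H, I, C, A, E, G, B, D]
After 4 (swap(8, 9)): [F, J, H, I, C, A, E, G, D, B]
After 5 (swap(9, 0)): [B, J, H, I, C, A, E, G, D, F]
After 6 (rotate_left(0, 9, k=3)): [I, C, A, E, G, D, F, B, J, H]
After 7 (rotate_left(1, 4, k=2)): [I, E, G, C, A, D, F, B, J, H]
After 8 (rotate_left(3, 6, k=2)): [I, E, G, D, F, C, A, B, J, H]
After 9 (reverse(0, 2)): [G, E, I, D, F, C, A, B, J, H]
After 10 (swap(3, 4)): [G, E, I, F, D, C, A, B, J, H]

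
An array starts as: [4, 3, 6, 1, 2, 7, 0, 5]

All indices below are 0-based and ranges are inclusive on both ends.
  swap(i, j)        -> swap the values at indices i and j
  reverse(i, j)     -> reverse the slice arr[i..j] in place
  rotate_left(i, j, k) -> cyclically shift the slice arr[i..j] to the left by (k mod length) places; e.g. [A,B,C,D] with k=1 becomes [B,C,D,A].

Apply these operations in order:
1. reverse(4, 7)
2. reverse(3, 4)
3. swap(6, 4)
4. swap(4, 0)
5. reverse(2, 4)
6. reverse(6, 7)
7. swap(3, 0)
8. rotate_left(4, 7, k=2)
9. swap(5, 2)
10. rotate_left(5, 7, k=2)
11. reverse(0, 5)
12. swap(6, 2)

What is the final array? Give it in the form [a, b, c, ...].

Answer: [0, 2, 4, 1, 3, 5, 7, 6]

Derivation:
After 1 (reverse(4, 7)): [4, 3, 6, 1, 5, 0, 7, 2]
After 2 (reverse(3, 4)): [4, 3, 6, 5, 1, 0, 7, 2]
After 3 (swap(6, 4)): [4, 3, 6, 5, 7, 0, 1, 2]
After 4 (swap(4, 0)): [7, 3, 6, 5, 4, 0, 1, 2]
After 5 (reverse(2, 4)): [7, 3, 4, 5, 6, 0, 1, 2]
After 6 (reverse(6, 7)): [7, 3, 4, 5, 6, 0, 2, 1]
After 7 (swap(3, 0)): [5, 3, 4, 7, 6, 0, 2, 1]
After 8 (rotate_left(4, 7, k=2)): [5, 3, 4, 7, 2, 1, 6, 0]
After 9 (swap(5, 2)): [5, 3, 1, 7, 2, 4, 6, 0]
After 10 (rotate_left(5, 7, k=2)): [5, 3, 1, 7, 2, 0, 4, 6]
After 11 (reverse(0, 5)): [0, 2, 7, 1, 3, 5, 4, 6]
After 12 (swap(6, 2)): [0, 2, 4, 1, 3, 5, 7, 6]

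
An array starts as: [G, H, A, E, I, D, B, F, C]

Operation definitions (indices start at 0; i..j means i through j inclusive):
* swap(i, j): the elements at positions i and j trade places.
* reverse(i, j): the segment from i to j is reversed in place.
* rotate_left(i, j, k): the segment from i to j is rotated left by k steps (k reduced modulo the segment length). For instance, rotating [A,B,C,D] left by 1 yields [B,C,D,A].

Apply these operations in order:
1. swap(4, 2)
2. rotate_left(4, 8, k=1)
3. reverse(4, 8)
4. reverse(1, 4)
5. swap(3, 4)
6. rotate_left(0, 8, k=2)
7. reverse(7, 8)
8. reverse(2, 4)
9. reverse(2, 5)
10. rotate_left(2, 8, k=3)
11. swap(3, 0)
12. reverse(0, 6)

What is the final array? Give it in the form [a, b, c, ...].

After 1 (swap(4, 2)): [G, H, I, E, A, D, B, F, C]
After 2 (rotate_left(4, 8, k=1)): [G, H, I, E, D, B, F, C, A]
After 3 (reverse(4, 8)): [G, H, I, E, A, C, F, B, D]
After 4 (reverse(1, 4)): [G, A, E, I, H, C, F, B, D]
After 5 (swap(3, 4)): [G, A, E, H, I, C, F, B, D]
After 6 (rotate_left(0, 8, k=2)): [E, H, I, C, F, B, D, G, A]
After 7 (reverse(7, 8)): [E, H, I, C, F, B, D, A, G]
After 8 (reverse(2, 4)): [E, H, F, C, I, B, D, A, G]
After 9 (reverse(2, 5)): [E, H, B, I, C, F, D, A, G]
After 10 (rotate_left(2, 8, k=3)): [E, H, F, D, A, G, B, I, C]
After 11 (swap(3, 0)): [D, H, F, E, A, G, B, I, C]
After 12 (reverse(0, 6)): [B, G, A, E, F, H, D, I, C]

Answer: [B, G, A, E, F, H, D, I, C]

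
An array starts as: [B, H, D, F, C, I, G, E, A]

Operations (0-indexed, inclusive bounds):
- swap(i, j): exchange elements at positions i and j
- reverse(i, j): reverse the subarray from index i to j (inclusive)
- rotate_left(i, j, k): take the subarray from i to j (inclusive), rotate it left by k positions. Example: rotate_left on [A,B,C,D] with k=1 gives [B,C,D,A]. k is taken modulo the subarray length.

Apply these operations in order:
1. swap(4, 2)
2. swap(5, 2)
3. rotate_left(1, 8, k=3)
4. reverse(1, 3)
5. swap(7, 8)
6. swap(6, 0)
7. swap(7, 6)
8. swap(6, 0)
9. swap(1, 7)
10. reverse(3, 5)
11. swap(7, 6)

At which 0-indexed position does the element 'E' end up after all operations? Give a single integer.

Answer: 4

Derivation:
After 1 (swap(4, 2)): [B, H, C, F, D, I, G, E, A]
After 2 (swap(5, 2)): [B, H, I, F, D, C, G, E, A]
After 3 (rotate_left(1, 8, k=3)): [B, D, C, G, E, A, H, I, F]
After 4 (reverse(1, 3)): [B, G, C, D, E, A, H, I, F]
After 5 (swap(7, 8)): [B, G, C, D, E, A, H, F, I]
After 6 (swap(6, 0)): [H, G, C, D, E, A, B, F, I]
After 7 (swap(7, 6)): [H, G, C, D, E, A, F, B, I]
After 8 (swap(6, 0)): [F, G, C, D, E, A, H, B, I]
After 9 (swap(1, 7)): [F, B, C, D, E, A, H, G, I]
After 10 (reverse(3, 5)): [F, B, C, A, E, D, H, G, I]
After 11 (swap(7, 6)): [F, B, C, A, E, D, G, H, I]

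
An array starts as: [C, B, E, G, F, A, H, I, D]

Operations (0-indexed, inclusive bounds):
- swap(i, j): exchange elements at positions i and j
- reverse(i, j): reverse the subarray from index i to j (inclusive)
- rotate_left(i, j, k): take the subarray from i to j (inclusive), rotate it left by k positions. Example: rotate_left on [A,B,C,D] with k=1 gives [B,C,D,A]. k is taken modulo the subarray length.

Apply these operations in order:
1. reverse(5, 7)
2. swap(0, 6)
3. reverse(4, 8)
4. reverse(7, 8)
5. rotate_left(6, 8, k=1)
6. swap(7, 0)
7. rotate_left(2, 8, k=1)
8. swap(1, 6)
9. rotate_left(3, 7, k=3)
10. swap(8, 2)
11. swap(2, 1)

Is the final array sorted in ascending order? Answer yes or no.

Answer: no

Derivation:
After 1 (reverse(5, 7)): [C, B, E, G, F, I, H, A, D]
After 2 (swap(0, 6)): [H, B, E, G, F, I, C, A, D]
After 3 (reverse(4, 8)): [H, B, E, G, D, A, C, I, F]
After 4 (reverse(7, 8)): [H, B, E, G, D, A, C, F, I]
After 5 (rotate_left(6, 8, k=1)): [H, B, E, G, D, A, F, I, C]
After 6 (swap(7, 0)): [I, B, E, G, D, A, F, H, C]
After 7 (rotate_left(2, 8, k=1)): [I, B, G, D, A, F, H, C, E]
After 8 (swap(1, 6)): [I, H, G, D, A, F, B, C, E]
After 9 (rotate_left(3, 7, k=3)): [I, H, G, B, C, D, A, F, E]
After 10 (swap(8, 2)): [I, H, E, B, C, D, A, F, G]
After 11 (swap(2, 1)): [I, E, H, B, C, D, A, F, G]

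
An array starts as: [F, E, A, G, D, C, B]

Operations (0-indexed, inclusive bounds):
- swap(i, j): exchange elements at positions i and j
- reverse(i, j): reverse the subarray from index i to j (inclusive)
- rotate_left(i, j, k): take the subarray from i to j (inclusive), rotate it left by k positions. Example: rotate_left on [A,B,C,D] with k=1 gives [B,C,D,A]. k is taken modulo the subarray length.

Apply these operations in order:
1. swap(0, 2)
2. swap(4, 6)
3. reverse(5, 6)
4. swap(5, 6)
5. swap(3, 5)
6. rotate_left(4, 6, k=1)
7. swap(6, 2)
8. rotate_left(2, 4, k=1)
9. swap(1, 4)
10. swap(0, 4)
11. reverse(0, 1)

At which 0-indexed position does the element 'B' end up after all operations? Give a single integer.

Answer: 0

Derivation:
After 1 (swap(0, 2)): [A, E, F, G, D, C, B]
After 2 (swap(4, 6)): [A, E, F, G, B, C, D]
After 3 (reverse(5, 6)): [A, E, F, G, B, D, C]
After 4 (swap(5, 6)): [A, E, F, G, B, C, D]
After 5 (swap(3, 5)): [A, E, F, C, B, G, D]
After 6 (rotate_left(4, 6, k=1)): [A, E, F, C, G, D, B]
After 7 (swap(6, 2)): [A, E, B, C, G, D, F]
After 8 (rotate_left(2, 4, k=1)): [A, E, C, G, B, D, F]
After 9 (swap(1, 4)): [A, B, C, G, E, D, F]
After 10 (swap(0, 4)): [E, B, C, G, A, D, F]
After 11 (reverse(0, 1)): [B, E, C, G, A, D, F]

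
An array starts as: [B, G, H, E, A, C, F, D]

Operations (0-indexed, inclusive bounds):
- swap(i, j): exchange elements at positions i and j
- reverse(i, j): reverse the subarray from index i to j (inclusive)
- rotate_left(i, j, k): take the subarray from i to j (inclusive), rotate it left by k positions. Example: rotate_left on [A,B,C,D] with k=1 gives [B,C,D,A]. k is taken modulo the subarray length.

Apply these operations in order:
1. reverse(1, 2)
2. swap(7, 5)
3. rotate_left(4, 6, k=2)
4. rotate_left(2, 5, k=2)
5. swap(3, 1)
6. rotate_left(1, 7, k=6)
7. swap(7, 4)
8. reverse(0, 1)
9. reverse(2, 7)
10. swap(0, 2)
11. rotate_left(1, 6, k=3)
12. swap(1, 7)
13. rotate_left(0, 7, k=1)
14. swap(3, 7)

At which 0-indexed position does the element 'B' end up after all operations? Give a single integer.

Answer: 7

Derivation:
After 1 (reverse(1, 2)): [B, H, G, E, A, C, F, D]
After 2 (swap(7, 5)): [B, H, G, E, A, D, F, C]
After 3 (rotate_left(4, 6, k=2)): [B, H, G, E, F, A, D, C]
After 4 (rotate_left(2, 5, k=2)): [B, H, F, A, G, E, D, C]
After 5 (swap(3, 1)): [B, A, F, H, G, E, D, C]
After 6 (rotate_left(1, 7, k=6)): [B, C, A, F, H, G, E, D]
After 7 (swap(7, 4)): [B, C, A, F, D, G, E, H]
After 8 (reverse(0, 1)): [C, B, A, F, D, G, E, H]
After 9 (reverse(2, 7)): [C, B, H, E, G, D, F, A]
After 10 (swap(0, 2)): [H, B, C, E, G, D, F, A]
After 11 (rotate_left(1, 6, k=3)): [H, G, D, F, B, C, E, A]
After 12 (swap(1, 7)): [H, A, D, F, B, C, E, G]
After 13 (rotate_left(0, 7, k=1)): [A, D, F, B, C, E, G, H]
After 14 (swap(3, 7)): [A, D, F, H, C, E, G, B]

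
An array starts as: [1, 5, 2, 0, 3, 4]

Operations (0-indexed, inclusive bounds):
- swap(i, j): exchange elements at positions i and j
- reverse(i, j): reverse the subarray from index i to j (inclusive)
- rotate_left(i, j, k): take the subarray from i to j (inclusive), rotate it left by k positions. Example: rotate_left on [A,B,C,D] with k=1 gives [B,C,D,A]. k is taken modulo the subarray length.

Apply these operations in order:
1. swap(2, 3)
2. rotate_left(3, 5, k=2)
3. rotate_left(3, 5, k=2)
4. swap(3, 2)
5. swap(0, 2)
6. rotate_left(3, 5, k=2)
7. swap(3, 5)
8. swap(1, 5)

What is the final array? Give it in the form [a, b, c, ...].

Answer: [3, 2, 1, 4, 0, 5]

Derivation:
After 1 (swap(2, 3)): [1, 5, 0, 2, 3, 4]
After 2 (rotate_left(3, 5, k=2)): [1, 5, 0, 4, 2, 3]
After 3 (rotate_left(3, 5, k=2)): [1, 5, 0, 3, 4, 2]
After 4 (swap(3, 2)): [1, 5, 3, 0, 4, 2]
After 5 (swap(0, 2)): [3, 5, 1, 0, 4, 2]
After 6 (rotate_left(3, 5, k=2)): [3, 5, 1, 2, 0, 4]
After 7 (swap(3, 5)): [3, 5, 1, 4, 0, 2]
After 8 (swap(1, 5)): [3, 2, 1, 4, 0, 5]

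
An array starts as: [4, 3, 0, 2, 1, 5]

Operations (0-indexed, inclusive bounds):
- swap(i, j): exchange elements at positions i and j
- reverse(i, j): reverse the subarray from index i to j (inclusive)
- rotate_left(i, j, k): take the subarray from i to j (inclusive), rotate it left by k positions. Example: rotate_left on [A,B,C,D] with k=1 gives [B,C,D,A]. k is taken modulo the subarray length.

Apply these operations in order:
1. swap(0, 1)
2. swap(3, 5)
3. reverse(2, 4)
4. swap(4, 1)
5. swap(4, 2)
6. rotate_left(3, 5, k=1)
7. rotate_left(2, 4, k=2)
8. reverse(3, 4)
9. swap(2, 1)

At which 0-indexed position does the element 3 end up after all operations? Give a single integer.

Answer: 0

Derivation:
After 1 (swap(0, 1)): [3, 4, 0, 2, 1, 5]
After 2 (swap(3, 5)): [3, 4, 0, 5, 1, 2]
After 3 (reverse(2, 4)): [3, 4, 1, 5, 0, 2]
After 4 (swap(4, 1)): [3, 0, 1, 5, 4, 2]
After 5 (swap(4, 2)): [3, 0, 4, 5, 1, 2]
After 6 (rotate_left(3, 5, k=1)): [3, 0, 4, 1, 2, 5]
After 7 (rotate_left(2, 4, k=2)): [3, 0, 2, 4, 1, 5]
After 8 (reverse(3, 4)): [3, 0, 2, 1, 4, 5]
After 9 (swap(2, 1)): [3, 2, 0, 1, 4, 5]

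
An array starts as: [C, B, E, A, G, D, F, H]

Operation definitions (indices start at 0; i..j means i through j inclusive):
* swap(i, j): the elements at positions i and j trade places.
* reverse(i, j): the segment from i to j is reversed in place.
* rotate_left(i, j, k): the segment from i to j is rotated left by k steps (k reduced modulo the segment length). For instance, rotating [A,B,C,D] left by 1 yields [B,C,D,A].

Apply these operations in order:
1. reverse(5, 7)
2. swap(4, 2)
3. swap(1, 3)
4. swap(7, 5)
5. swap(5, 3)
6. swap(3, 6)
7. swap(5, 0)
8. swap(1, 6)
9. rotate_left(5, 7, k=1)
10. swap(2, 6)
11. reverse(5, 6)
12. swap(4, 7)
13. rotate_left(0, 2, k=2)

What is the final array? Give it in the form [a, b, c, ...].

After 1 (reverse(5, 7)): [C, B, E, A, G, H, F, D]
After 2 (swap(4, 2)): [C, B, G, A, E, H, F, D]
After 3 (swap(1, 3)): [C, A, G, B, E, H, F, D]
After 4 (swap(7, 5)): [C, A, G, B, E, D, F, H]
After 5 (swap(5, 3)): [C, A, G, D, E, B, F, H]
After 6 (swap(3, 6)): [C, A, G, F, E, B, D, H]
After 7 (swap(5, 0)): [B, A, G, F, E, C, D, H]
After 8 (swap(1, 6)): [B, D, G, F, E, C, A, H]
After 9 (rotate_left(5, 7, k=1)): [B, D, G, F, E, A, H, C]
After 10 (swap(2, 6)): [B, D, H, F, E, A, G, C]
After 11 (reverse(5, 6)): [B, D, H, F, E, G, A, C]
After 12 (swap(4, 7)): [B, D, H, F, C, G, A, E]
After 13 (rotate_left(0, 2, k=2)): [H, B, D, F, C, G, A, E]

Answer: [H, B, D, F, C, G, A, E]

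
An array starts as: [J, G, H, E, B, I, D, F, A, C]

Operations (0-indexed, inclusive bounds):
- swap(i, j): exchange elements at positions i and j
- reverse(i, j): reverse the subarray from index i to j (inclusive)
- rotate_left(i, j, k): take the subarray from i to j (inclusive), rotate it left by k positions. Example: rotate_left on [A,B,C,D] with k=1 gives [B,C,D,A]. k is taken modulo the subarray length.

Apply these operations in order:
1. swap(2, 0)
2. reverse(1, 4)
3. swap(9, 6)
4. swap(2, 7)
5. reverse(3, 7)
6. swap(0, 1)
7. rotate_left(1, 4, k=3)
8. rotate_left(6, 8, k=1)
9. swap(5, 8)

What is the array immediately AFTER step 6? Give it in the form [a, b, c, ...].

After 1 (swap(2, 0)): [H, G, J, E, B, I, D, F, A, C]
After 2 (reverse(1, 4)): [H, B, E, J, G, I, D, F, A, C]
After 3 (swap(9, 6)): [H, B, E, J, G, I, C, F, A, D]
After 4 (swap(2, 7)): [H, B, F, J, G, I, C, E, A, D]
After 5 (reverse(3, 7)): [H, B, F, E, C, I, G, J, A, D]
After 6 (swap(0, 1)): [B, H, F, E, C, I, G, J, A, D]

Answer: [B, H, F, E, C, I, G, J, A, D]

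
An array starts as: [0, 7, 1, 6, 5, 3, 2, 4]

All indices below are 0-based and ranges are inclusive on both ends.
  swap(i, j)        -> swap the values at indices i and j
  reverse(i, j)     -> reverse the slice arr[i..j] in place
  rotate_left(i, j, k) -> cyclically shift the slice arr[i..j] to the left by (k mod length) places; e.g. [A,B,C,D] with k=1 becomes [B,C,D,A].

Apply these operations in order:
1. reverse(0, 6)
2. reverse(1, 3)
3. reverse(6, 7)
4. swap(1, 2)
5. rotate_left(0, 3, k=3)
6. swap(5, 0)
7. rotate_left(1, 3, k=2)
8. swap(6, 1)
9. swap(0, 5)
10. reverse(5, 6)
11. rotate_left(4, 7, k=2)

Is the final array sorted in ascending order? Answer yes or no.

After 1 (reverse(0, 6)): [2, 3, 5, 6, 1, 7, 0, 4]
After 2 (reverse(1, 3)): [2, 6, 5, 3, 1, 7, 0, 4]
After 3 (reverse(6, 7)): [2, 6, 5, 3, 1, 7, 4, 0]
After 4 (swap(1, 2)): [2, 5, 6, 3, 1, 7, 4, 0]
After 5 (rotate_left(0, 3, k=3)): [3, 2, 5, 6, 1, 7, 4, 0]
After 6 (swap(5, 0)): [7, 2, 5, 6, 1, 3, 4, 0]
After 7 (rotate_left(1, 3, k=2)): [7, 6, 2, 5, 1, 3, 4, 0]
After 8 (swap(6, 1)): [7, 4, 2, 5, 1, 3, 6, 0]
After 9 (swap(0, 5)): [3, 4, 2, 5, 1, 7, 6, 0]
After 10 (reverse(5, 6)): [3, 4, 2, 5, 1, 6, 7, 0]
After 11 (rotate_left(4, 7, k=2)): [3, 4, 2, 5, 7, 0, 1, 6]

Answer: no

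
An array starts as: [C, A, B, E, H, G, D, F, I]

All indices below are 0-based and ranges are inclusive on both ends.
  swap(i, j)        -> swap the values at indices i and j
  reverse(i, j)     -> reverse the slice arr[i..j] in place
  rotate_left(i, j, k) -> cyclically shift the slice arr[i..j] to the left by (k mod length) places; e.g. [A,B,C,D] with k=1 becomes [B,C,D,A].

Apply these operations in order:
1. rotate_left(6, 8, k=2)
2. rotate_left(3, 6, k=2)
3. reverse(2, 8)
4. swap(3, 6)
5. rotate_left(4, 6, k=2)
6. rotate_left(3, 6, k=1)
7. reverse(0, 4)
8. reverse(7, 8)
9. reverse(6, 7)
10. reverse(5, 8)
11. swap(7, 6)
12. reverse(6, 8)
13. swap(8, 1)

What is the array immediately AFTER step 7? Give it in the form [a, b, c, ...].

Answer: [H, D, F, A, C, E, I, G, B]

Derivation:
After 1 (rotate_left(6, 8, k=2)): [C, A, B, E, H, G, I, D, F]
After 2 (rotate_left(3, 6, k=2)): [C, A, B, G, I, E, H, D, F]
After 3 (reverse(2, 8)): [C, A, F, D, H, E, I, G, B]
After 4 (swap(3, 6)): [C, A, F, I, H, E, D, G, B]
After 5 (rotate_left(4, 6, k=2)): [C, A, F, I, D, H, E, G, B]
After 6 (rotate_left(3, 6, k=1)): [C, A, F, D, H, E, I, G, B]
After 7 (reverse(0, 4)): [H, D, F, A, C, E, I, G, B]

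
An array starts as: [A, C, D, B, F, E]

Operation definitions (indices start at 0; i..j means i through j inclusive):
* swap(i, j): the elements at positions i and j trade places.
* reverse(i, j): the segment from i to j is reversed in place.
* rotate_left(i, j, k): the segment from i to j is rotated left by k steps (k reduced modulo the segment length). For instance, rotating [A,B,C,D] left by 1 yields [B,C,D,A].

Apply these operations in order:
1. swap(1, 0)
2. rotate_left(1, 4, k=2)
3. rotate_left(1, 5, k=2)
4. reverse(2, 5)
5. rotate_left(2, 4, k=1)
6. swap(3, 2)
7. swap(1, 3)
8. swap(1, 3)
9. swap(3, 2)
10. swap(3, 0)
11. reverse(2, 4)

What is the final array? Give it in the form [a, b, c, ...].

Answer: [E, A, F, C, B, D]

Derivation:
After 1 (swap(1, 0)): [C, A, D, B, F, E]
After 2 (rotate_left(1, 4, k=2)): [C, B, F, A, D, E]
After 3 (rotate_left(1, 5, k=2)): [C, A, D, E, B, F]
After 4 (reverse(2, 5)): [C, A, F, B, E, D]
After 5 (rotate_left(2, 4, k=1)): [C, A, B, E, F, D]
After 6 (swap(3, 2)): [C, A, E, B, F, D]
After 7 (swap(1, 3)): [C, B, E, A, F, D]
After 8 (swap(1, 3)): [C, A, E, B, F, D]
After 9 (swap(3, 2)): [C, A, B, E, F, D]
After 10 (swap(3, 0)): [E, A, B, C, F, D]
After 11 (reverse(2, 4)): [E, A, F, C, B, D]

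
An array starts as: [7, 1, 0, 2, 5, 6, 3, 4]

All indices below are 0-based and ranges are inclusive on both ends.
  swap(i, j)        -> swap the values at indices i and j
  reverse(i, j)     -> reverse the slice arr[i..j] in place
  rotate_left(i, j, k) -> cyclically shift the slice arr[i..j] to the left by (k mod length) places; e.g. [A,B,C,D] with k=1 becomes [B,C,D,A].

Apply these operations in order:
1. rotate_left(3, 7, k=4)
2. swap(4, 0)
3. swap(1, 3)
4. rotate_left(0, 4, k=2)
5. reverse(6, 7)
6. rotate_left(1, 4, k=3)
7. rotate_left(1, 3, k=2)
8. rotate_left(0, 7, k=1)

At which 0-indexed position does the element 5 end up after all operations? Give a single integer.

Answer: 4

Derivation:
After 1 (rotate_left(3, 7, k=4)): [7, 1, 0, 4, 2, 5, 6, 3]
After 2 (swap(4, 0)): [2, 1, 0, 4, 7, 5, 6, 3]
After 3 (swap(1, 3)): [2, 4, 0, 1, 7, 5, 6, 3]
After 4 (rotate_left(0, 4, k=2)): [0, 1, 7, 2, 4, 5, 6, 3]
After 5 (reverse(6, 7)): [0, 1, 7, 2, 4, 5, 3, 6]
After 6 (rotate_left(1, 4, k=3)): [0, 4, 1, 7, 2, 5, 3, 6]
After 7 (rotate_left(1, 3, k=2)): [0, 7, 4, 1, 2, 5, 3, 6]
After 8 (rotate_left(0, 7, k=1)): [7, 4, 1, 2, 5, 3, 6, 0]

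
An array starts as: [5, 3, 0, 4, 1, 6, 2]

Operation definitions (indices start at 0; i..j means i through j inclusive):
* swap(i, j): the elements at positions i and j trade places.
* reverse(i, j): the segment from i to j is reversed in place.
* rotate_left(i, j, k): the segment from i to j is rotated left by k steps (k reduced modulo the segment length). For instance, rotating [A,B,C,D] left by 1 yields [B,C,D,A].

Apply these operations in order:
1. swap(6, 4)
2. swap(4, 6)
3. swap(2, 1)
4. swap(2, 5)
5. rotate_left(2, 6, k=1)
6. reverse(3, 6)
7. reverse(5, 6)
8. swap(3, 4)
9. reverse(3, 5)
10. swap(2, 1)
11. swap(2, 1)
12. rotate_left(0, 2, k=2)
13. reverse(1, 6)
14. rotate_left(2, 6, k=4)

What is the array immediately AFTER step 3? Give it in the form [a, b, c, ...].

Answer: [5, 0, 3, 4, 1, 6, 2]

Derivation:
After 1 (swap(6, 4)): [5, 3, 0, 4, 2, 6, 1]
After 2 (swap(4, 6)): [5, 3, 0, 4, 1, 6, 2]
After 3 (swap(2, 1)): [5, 0, 3, 4, 1, 6, 2]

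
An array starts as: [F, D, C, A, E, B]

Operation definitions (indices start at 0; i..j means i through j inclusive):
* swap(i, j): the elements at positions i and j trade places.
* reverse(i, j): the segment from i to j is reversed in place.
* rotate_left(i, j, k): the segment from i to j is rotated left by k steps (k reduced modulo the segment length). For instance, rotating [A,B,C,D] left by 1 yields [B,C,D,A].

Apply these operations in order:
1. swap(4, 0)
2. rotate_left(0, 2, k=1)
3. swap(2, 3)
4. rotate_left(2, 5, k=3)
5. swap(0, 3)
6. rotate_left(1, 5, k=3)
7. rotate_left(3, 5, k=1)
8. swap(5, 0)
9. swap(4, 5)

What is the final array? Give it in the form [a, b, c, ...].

Answer: [C, E, F, B, A, D]

Derivation:
After 1 (swap(4, 0)): [E, D, C, A, F, B]
After 2 (rotate_left(0, 2, k=1)): [D, C, E, A, F, B]
After 3 (swap(2, 3)): [D, C, A, E, F, B]
After 4 (rotate_left(2, 5, k=3)): [D, C, B, A, E, F]
After 5 (swap(0, 3)): [A, C, B, D, E, F]
After 6 (rotate_left(1, 5, k=3)): [A, E, F, C, B, D]
After 7 (rotate_left(3, 5, k=1)): [A, E, F, B, D, C]
After 8 (swap(5, 0)): [C, E, F, B, D, A]
After 9 (swap(4, 5)): [C, E, F, B, A, D]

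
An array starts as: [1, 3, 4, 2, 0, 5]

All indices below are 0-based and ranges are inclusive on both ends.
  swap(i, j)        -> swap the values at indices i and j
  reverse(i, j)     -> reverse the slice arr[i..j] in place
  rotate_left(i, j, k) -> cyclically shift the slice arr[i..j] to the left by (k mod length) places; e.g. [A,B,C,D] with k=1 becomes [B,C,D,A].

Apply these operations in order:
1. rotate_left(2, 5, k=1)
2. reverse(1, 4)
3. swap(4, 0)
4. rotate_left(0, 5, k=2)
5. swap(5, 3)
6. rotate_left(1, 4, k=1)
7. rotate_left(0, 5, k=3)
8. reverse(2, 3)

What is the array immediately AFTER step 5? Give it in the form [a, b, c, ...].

Answer: [0, 2, 1, 5, 3, 4]

Derivation:
After 1 (rotate_left(2, 5, k=1)): [1, 3, 2, 0, 5, 4]
After 2 (reverse(1, 4)): [1, 5, 0, 2, 3, 4]
After 3 (swap(4, 0)): [3, 5, 0, 2, 1, 4]
After 4 (rotate_left(0, 5, k=2)): [0, 2, 1, 4, 3, 5]
After 5 (swap(5, 3)): [0, 2, 1, 5, 3, 4]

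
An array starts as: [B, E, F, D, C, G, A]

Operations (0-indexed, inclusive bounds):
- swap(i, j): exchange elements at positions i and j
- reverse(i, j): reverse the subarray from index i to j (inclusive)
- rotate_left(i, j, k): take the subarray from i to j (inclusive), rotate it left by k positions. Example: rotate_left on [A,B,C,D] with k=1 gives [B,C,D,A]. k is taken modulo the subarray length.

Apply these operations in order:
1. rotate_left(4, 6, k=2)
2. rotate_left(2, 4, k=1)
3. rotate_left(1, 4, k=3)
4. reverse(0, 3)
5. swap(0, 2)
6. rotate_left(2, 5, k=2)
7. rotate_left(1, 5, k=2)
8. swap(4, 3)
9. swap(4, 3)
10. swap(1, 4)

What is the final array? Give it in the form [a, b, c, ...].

After 1 (rotate_left(4, 6, k=2)): [B, E, F, D, A, C, G]
After 2 (rotate_left(2, 4, k=1)): [B, E, D, A, F, C, G]
After 3 (rotate_left(1, 4, k=3)): [B, F, E, D, A, C, G]
After 4 (reverse(0, 3)): [D, E, F, B, A, C, G]
After 5 (swap(0, 2)): [F, E, D, B, A, C, G]
After 6 (rotate_left(2, 5, k=2)): [F, E, A, C, D, B, G]
After 7 (rotate_left(1, 5, k=2)): [F, C, D, B, E, A, G]
After 8 (swap(4, 3)): [F, C, D, E, B, A, G]
After 9 (swap(4, 3)): [F, C, D, B, E, A, G]
After 10 (swap(1, 4)): [F, E, D, B, C, A, G]

Answer: [F, E, D, B, C, A, G]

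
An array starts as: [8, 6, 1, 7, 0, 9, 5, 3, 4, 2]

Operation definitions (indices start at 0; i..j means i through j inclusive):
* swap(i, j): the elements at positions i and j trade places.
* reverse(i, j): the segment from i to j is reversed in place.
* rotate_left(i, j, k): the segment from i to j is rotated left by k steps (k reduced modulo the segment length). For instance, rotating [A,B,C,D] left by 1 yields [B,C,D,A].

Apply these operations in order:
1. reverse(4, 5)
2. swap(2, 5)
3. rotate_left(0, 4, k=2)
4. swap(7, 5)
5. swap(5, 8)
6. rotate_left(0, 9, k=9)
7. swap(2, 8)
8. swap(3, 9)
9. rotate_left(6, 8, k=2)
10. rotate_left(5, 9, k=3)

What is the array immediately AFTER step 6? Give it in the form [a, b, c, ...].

After 1 (reverse(4, 5)): [8, 6, 1, 7, 9, 0, 5, 3, 4, 2]
After 2 (swap(2, 5)): [8, 6, 0, 7, 9, 1, 5, 3, 4, 2]
After 3 (rotate_left(0, 4, k=2)): [0, 7, 9, 8, 6, 1, 5, 3, 4, 2]
After 4 (swap(7, 5)): [0, 7, 9, 8, 6, 3, 5, 1, 4, 2]
After 5 (swap(5, 8)): [0, 7, 9, 8, 6, 4, 5, 1, 3, 2]
After 6 (rotate_left(0, 9, k=9)): [2, 0, 7, 9, 8, 6, 4, 5, 1, 3]

Answer: [2, 0, 7, 9, 8, 6, 4, 5, 1, 3]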